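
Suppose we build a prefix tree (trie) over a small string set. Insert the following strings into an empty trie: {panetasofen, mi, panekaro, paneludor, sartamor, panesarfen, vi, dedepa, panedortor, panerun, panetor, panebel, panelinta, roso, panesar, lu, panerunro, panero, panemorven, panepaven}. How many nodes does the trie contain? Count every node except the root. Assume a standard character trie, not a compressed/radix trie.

Count nodes per top-level branch (shared prefixes stored once):
  'd'-branch (dedepa): 6 nodes
  'l'-branch (lu): 2 nodes
  'm'-branch (mi): 2 nodes
  'p'-branch (panebel, panedortor, panekaro, panelinta, paneludor, panemorven, panepaven, panero, panerun, panerunro, panesar, panesarfen, panetasofen, panetor): 58 nodes
  'r'-branch (roso): 4 nodes
  's'-branch (sartamor): 8 nodes
  'v'-branch (vi): 2 nodes
Sum: 82

82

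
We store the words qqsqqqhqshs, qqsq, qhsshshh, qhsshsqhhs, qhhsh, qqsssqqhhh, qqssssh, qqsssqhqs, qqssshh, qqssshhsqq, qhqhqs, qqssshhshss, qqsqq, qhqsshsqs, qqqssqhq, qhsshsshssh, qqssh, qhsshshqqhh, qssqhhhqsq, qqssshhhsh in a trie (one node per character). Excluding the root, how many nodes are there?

Trace insertions, counting only characters that open a new branch:
  "qqsqqqhqshs" → 11 new (q, q, s, q, q, q, h, q, s, h, s)
  "qqsq" → prefix "qqsq" already present; 0 new (none)
  "qhsshshh" → prefix "q" already present; 7 new (h, s, s, h, s, h, h)
  "qhsshsqhhs" → prefix "qhsshs" already present; 4 new (q, h, h, s)
  "qhhsh" → prefix "qh" already present; 3 new (h, s, h)
  "qqsssqqhhh" → prefix "qqs" already present; 7 new (s, s, q, q, h, h, h)
  "qqssssh" → prefix "qqsss" already present; 2 new (s, h)
  "qqsssqhqs" → prefix "qqsssq" already present; 3 new (h, q, s)
  "qqssshh" → prefix "qqsss" already present; 2 new (h, h)
  "qqssshhsqq" → prefix "qqssshh" already present; 3 new (s, q, q)
  "qhqhqs" → prefix "qh" already present; 4 new (q, h, q, s)
  "qqssshhshss" → prefix "qqssshhs" already present; 3 new (h, s, s)
  "qqsqq" → prefix "qqsqq" already present; 0 new (none)
  "qhqsshsqs" → prefix "qhq" already present; 6 new (s, s, h, s, q, s)
  "qqqssqhq" → prefix "qq" already present; 6 new (q, s, s, q, h, q)
  "qhsshsshssh" → prefix "qhsshs" already present; 5 new (s, h, s, s, h)
  "qqssh" → prefix "qqss" already present; 1 new (h)
  "qhsshshqqhh" → prefix "qhsshsh" already present; 4 new (q, q, h, h)
  "qssqhhhqsq" → prefix "q" already present; 9 new (s, s, q, h, h, h, q, s, q)
  "qqssshhhsh" → prefix "qqssshh" already present; 3 new (h, s, h)
Total nodes = 11 + 0 + 7 + 4 + 3 + 7 + 2 + 3 + 2 + 3 + 4 + 3 + 0 + 6 + 6 + 5 + 1 + 4 + 9 + 3 = 83

83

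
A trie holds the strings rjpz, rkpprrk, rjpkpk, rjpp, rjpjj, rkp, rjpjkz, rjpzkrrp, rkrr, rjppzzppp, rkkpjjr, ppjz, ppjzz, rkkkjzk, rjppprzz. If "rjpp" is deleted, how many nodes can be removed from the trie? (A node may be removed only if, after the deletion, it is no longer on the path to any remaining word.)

0

After clearing the end-marker at "rjpp", prune upward until reaching a node still needed by another word.
Every node on "rjpp" is still needed (e.g. by "rjppzzppp"), so nothing is freed.
Nodes removed: 0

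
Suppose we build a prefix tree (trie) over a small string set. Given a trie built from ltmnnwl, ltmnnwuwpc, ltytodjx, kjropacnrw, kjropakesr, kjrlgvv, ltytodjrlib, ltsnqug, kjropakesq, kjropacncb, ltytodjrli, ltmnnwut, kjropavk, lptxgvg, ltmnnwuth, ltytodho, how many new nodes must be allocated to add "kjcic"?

3

The longest prefix of "kjcic" already in the trie is "kj" (length 2).
New nodes needed: |"kjcic"| − 2 = 5 − 2 = 3.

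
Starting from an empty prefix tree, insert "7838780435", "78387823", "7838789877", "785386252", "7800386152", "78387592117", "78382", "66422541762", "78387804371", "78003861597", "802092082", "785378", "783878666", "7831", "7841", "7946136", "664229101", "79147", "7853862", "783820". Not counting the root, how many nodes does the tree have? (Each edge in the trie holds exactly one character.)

Insert word by word; a character creates a node only if that edge doesn't already exist:
  "7838780435" → 10 new (7, 8, 3, 8, 7, 8, 0, 4, 3, 5)
  "78387823" → prefix "783878" already present; 2 new (2, 3)
  "7838789877" → prefix "783878" already present; 4 new (9, 8, 7, 7)
  "785386252" → prefix "78" already present; 7 new (5, 3, 8, 6, 2, 5, 2)
  "7800386152" → prefix "78" already present; 8 new (0, 0, 3, 8, 6, 1, 5, 2)
  "78387592117" → prefix "78387" already present; 6 new (5, 9, 2, 1, 1, 7)
  "78382" → prefix "7838" already present; 1 new (2)
  "66422541762" → 11 new (6, 6, 4, 2, 2, 5, 4, 1, 7, 6, 2)
  "78387804371" → prefix "783878043" already present; 2 new (7, 1)
  "78003861597" → prefix "780038615" already present; 2 new (9, 7)
  "802092082" → 9 new (8, 0, 2, 0, 9, 2, 0, 8, 2)
  "785378" → prefix "7853" already present; 2 new (7, 8)
  "783878666" → prefix "783878" already present; 3 new (6, 6, 6)
  "7831" → prefix "783" already present; 1 new (1)
  "7841" → prefix "78" already present; 2 new (4, 1)
  "7946136" → prefix "7" already present; 6 new (9, 4, 6, 1, 3, 6)
  "664229101" → prefix "66422" already present; 4 new (9, 1, 0, 1)
  "79147" → prefix "79" already present; 3 new (1, 4, 7)
  "7853862" → prefix "7853862" already present; 0 new (none)
  "783820" → prefix "78382" already present; 1 new (0)
Total nodes = 10 + 2 + 4 + 7 + 8 + 6 + 1 + 11 + 2 + 2 + 9 + 2 + 3 + 1 + 2 + 6 + 4 + 3 + 0 + 1 = 84

84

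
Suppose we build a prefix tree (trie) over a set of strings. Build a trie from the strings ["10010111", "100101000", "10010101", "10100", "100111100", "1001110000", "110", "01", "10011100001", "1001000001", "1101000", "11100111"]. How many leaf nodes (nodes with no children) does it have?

Leaves are exactly the stored words that no other stored word extends.
Those words: "01", "1001000001", "100101000", "10010101", "10010111", "10011100001", "100111100", "10100", "1101000", "11100111"
Leaf count: 10

10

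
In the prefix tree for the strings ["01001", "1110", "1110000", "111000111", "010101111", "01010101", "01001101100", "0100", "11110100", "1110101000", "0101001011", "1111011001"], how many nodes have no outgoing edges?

9

A leaf is a node with no children — equivalently, the end of a word that is not a proper prefix of any other stored word.
Those words: "01001101100", "0101001011", "01010101", "010101111", "1110000", "111000111", "1110101000", "11110100", "1111011001"
Leaf count: 9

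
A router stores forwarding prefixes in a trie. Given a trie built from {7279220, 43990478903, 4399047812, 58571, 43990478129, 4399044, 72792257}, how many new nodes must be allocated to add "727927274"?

4

Walking "727927274" from the root, the first 5 characters ("72792") follow existing edges; "7" is the first miss.
Each of the 4 remaining characters creates one node.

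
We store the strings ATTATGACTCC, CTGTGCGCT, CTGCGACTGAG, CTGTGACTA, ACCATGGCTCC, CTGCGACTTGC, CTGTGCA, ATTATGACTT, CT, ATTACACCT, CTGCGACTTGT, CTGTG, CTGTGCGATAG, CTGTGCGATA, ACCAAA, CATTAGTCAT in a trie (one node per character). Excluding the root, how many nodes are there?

68

For each word, the new-node count is its length minus the longest prefix already in the trie:
  "ATTATGACTCC" → 11 new (A, T, T, A, T, G, A, C, T, C, C)
  "CTGTGCGCT" → 9 new (C, T, G, T, G, C, G, C, T)
  "CTGCGACTGAG" → prefix "CTG" already present; 8 new (C, G, A, C, T, G, A, G)
  "CTGTGACTA" → prefix "CTGTG" already present; 4 new (A, C, T, A)
  "ACCATGGCTCC" → prefix "A" already present; 10 new (C, C, A, T, G, G, C, T, C, C)
  "CTGCGACTTGC" → prefix "CTGCGACT" already present; 3 new (T, G, C)
  "CTGTGCA" → prefix "CTGTGC" already present; 1 new (A)
  "ATTATGACTT" → prefix "ATTATGACT" already present; 1 new (T)
  "CT" → prefix "CT" already present; 0 new (none)
  "ATTACACCT" → prefix "ATTA" already present; 5 new (C, A, C, C, T)
  "CTGCGACTTGT" → prefix "CTGCGACTTG" already present; 1 new (T)
  "CTGTG" → prefix "CTGTG" already present; 0 new (none)
  "CTGTGCGATAG" → prefix "CTGTGCG" already present; 4 new (A, T, A, G)
  "CTGTGCGATA" → prefix "CTGTGCGATA" already present; 0 new (none)
  "ACCAAA" → prefix "ACCA" already present; 2 new (A, A)
  "CATTAGTCAT" → prefix "C" already present; 9 new (A, T, T, A, G, T, C, A, T)
Total nodes = 11 + 9 + 8 + 4 + 10 + 3 + 1 + 1 + 0 + 5 + 1 + 0 + 4 + 0 + 2 + 9 = 68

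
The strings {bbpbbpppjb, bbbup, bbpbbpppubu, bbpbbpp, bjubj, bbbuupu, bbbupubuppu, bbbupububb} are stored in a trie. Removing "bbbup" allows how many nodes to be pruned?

After clearing the end-marker at "bbbup", prune upward until reaching a node still needed by another word.
Every node on "bbbup" is still needed (e.g. by "bbbupubuppu"), so nothing is freed.
Nodes removed: 0

0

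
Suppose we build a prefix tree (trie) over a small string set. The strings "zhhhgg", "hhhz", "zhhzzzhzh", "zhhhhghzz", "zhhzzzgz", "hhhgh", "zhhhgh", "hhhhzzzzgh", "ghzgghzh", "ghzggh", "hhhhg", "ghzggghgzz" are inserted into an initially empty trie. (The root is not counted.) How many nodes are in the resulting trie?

47

Insert word by word; a character creates a node only if that edge doesn't already exist:
  "zhhhgg" → 6 new (z, h, h, h, g, g)
  "hhhz" → 4 new (h, h, h, z)
  "zhhzzzhzh" → prefix "zhh" already present; 6 new (z, z, z, h, z, h)
  "zhhhhghzz" → prefix "zhhh" already present; 5 new (h, g, h, z, z)
  "zhhzzzgz" → prefix "zhhzzz" already present; 2 new (g, z)
  "hhhgh" → prefix "hhh" already present; 2 new (g, h)
  "zhhhgh" → prefix "zhhhg" already present; 1 new (h)
  "hhhhzzzzgh" → prefix "hhh" already present; 7 new (h, z, z, z, z, g, h)
  "ghzgghzh" → 8 new (g, h, z, g, g, h, z, h)
  "ghzggh" → prefix "ghzggh" already present; 0 new (none)
  "hhhhg" → prefix "hhhh" already present; 1 new (g)
  "ghzggghgzz" → prefix "ghzgg" already present; 5 new (g, h, g, z, z)
Total nodes = 6 + 4 + 6 + 5 + 2 + 2 + 1 + 7 + 8 + 0 + 1 + 5 = 47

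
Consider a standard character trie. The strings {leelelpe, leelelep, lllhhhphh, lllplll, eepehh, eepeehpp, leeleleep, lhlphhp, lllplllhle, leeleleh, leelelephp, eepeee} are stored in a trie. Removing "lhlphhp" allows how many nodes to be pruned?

6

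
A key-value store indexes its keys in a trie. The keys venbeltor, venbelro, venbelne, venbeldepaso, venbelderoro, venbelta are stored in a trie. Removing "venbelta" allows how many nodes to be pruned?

1

Walk "venbelta" from the leaf back toward the root, removing each node that no remaining word uses.
The suffix "a" (1 node) is used only by "venbelta"; the node for "venbelt" still has the child "o", so pruning stops there.
Nodes removed: 1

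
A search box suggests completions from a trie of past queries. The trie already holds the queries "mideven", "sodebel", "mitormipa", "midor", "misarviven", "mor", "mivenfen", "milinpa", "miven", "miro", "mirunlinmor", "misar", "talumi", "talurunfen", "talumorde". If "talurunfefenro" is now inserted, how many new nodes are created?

5

"talurunfe" is already a path in the trie; the remaining "fenro" must be added.
So 14 − 9 = 5 new nodes.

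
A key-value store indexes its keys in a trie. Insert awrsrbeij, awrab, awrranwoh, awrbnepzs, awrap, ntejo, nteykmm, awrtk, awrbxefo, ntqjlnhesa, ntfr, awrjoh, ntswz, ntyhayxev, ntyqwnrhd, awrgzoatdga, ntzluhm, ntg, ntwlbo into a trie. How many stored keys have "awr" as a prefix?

9

Traverse to the node for "awr", then collect every word in that subtree.
Matches: "awrab", "awrap", "awrbnepzs", "awrbxefo", "awrgzoatdga", "awrjoh", "awrranwoh", "awrsrbeij", "awrtk"
Count: 9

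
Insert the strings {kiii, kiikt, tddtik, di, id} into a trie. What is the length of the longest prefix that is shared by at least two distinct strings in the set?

Equivalently: take the maximum, over all pairs, of their longest common prefix length.
e.g. "kiii" and "kiikt" share the prefix "kii" of length 3; no pair shares a longer one.
Longest shared-prefix length: 3

3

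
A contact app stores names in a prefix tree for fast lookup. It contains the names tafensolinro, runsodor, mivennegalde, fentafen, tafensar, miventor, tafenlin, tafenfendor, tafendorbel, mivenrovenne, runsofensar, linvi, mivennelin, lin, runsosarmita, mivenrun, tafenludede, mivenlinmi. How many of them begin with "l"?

Walk to "l"; the words in its subtree are exactly those with that prefix.
Words under "l": lin, linvi
Count: 2

2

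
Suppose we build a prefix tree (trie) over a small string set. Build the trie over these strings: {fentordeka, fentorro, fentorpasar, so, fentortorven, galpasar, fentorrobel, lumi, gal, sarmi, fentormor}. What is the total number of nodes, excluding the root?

47

Count nodes per top-level branch (shared prefixes stored once):
  'f'-branch (fentordeka, fentormor, fentorpasar, fentorro, fentorrobel, fentortorven): 29 nodes
  'g'-branch (gal, galpasar): 8 nodes
  'l'-branch (lumi): 4 nodes
  's'-branch (sarmi, so): 6 nodes
Sum: 47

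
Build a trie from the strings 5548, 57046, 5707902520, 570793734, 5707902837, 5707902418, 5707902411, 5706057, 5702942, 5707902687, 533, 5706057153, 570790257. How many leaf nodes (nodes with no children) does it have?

12

A leaf is a node with no children — equivalently, the end of a word that is not a proper prefix of any other stored word.
Those words: "533", "5548", "5702942", "57046", "5706057153", "5707902411", "5707902418", "5707902520", "570790257", "5707902687", "5707902837", "570793734"
Leaf count: 12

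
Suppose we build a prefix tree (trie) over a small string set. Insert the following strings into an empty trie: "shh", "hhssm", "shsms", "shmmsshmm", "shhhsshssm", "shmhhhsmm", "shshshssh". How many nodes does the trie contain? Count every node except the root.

37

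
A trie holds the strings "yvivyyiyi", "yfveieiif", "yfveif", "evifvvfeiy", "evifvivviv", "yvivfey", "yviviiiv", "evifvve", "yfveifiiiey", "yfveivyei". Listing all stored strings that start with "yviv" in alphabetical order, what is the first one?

Filter for "yviv…" and sort: "yvivfey", "yviviiiv", "yvivyyiyi"
The 1st is yvivfey.

yvivfey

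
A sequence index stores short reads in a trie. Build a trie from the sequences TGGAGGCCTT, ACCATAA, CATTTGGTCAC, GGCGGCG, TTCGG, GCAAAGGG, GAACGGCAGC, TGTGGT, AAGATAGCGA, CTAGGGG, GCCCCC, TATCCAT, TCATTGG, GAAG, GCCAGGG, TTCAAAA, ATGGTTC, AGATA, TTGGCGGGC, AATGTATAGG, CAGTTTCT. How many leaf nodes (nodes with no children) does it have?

21

A leaf is a node with no children — equivalently, the end of a word that is not a proper prefix of any other stored word.
Those words: "AAGATAGCGA", "AATGTATAGG", "ACCATAA", "AGATA", "ATGGTTC", "CAGTTTCT", "CATTTGGTCAC", "CTAGGGG", "GAACGGCAGC", "GAAG", "GCAAAGGG", "GCCAGGG", "GCCCCC", "GGCGGCG", "TATCCAT", "TCATTGG", "TGGAGGCCTT", "TGTGGT", "TTCAAAA", "TTCGG", "TTGGCGGGC"
Leaf count: 21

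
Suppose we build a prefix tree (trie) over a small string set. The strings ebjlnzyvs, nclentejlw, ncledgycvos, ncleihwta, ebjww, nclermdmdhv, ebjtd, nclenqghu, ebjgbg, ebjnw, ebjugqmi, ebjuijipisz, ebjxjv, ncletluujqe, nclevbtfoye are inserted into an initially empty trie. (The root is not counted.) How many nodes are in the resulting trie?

80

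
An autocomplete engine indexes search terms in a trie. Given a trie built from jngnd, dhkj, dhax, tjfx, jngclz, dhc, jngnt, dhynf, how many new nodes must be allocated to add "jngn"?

Every character of "jngn" already lies on an existing path (it is a prefix of some stored word).
No new nodes are needed: 0.

0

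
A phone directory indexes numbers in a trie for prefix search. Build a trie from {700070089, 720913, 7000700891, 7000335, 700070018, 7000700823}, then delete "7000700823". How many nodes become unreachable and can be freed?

2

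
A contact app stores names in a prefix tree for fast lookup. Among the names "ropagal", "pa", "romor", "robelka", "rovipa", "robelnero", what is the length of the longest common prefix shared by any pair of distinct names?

Equivalently: take the maximum, over all pairs, of their longest common prefix length.
e.g. "robelka" and "robelnero" share the prefix "robel" of length 5; no pair shares a longer one.
Longest shared-prefix length: 5

5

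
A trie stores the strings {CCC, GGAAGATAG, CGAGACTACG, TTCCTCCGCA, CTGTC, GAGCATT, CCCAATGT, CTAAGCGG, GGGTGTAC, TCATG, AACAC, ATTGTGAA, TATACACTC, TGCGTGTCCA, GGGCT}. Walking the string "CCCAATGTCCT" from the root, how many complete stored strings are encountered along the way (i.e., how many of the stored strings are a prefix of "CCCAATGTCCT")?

2

Traverse "CCCAATGTCCT" character by character; count nodes along the way that are marked as word ends.
Prefixes of the query that are stored words: "CCC", "CCCAATGT"
Count: 2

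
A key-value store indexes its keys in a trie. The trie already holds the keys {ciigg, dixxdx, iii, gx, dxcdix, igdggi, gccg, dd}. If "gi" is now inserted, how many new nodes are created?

1

"g" is already a path in the trie; the remaining "i" must be added.
New nodes needed: |"gi"| − 1 = 2 − 1 = 1.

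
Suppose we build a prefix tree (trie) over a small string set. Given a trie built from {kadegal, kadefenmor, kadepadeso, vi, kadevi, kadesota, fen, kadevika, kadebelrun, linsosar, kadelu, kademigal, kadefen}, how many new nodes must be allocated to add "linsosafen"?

Walking "linsosafen" from the root, the first 7 characters ("linsosa") follow existing edges; "f" is the first miss.
New nodes needed: |"linsosafen"| − 7 = 10 − 7 = 3.

3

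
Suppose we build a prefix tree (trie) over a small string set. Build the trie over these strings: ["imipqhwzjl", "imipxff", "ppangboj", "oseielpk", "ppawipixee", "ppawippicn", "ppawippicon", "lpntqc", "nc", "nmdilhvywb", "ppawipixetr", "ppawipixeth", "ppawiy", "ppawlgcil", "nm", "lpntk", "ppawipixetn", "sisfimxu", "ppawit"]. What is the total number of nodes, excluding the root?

79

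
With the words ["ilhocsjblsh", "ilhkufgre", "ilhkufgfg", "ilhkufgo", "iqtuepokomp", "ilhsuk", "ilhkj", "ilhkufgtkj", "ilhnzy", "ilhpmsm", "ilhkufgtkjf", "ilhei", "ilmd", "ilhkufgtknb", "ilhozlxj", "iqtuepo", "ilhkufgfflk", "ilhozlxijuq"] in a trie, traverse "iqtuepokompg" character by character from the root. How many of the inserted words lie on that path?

Walk "iqtuepokompg" from the root; an end-of-word marker is hit whenever a stored word is a prefix of "iqtuepokompg".
Prefixes of the query that are stored words: "iqtuepo", "iqtuepokomp"
Count: 2

2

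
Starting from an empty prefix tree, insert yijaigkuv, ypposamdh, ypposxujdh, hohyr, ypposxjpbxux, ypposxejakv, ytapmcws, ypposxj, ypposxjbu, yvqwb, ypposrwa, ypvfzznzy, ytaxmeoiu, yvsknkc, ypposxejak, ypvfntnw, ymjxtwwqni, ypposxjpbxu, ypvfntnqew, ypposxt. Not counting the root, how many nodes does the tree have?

Count nodes per top-level branch (shared prefixes stored once):
  'h'-branch (hohyr): 5 nodes
  'y'-branch (yijaigkuv, ymjxtwwqni, ypposamdh, ypposrwa, ypposxejak, ypposxejakv, ypposxj, ypposxjbu, ypposxjpbxu, ypposxjpbxux, ypposxt, ypposxujdh, ypvfntnqew, ypvfntnw, ypvfzznzy, ytapmcws, ytaxmeoiu, yvqwb, yvsknkc): 84 nodes
Sum: 89

89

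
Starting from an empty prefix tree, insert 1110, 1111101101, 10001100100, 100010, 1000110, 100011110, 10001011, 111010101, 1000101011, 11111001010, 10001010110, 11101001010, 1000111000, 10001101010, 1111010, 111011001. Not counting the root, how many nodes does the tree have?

For each word, the new-node count is its length minus the longest prefix already in the trie:
  "1110" → 4 new (1, 1, 1, 0)
  "1111101101" → prefix "111" already present; 7 new (1, 1, 0, 1, 1, 0, 1)
  "10001100100" → prefix "1" already present; 10 new (0, 0, 0, 1, 1, 0, 0, 1, 0, 0)
  "100010" → prefix "10001" already present; 1 new (0)
  "1000110" → prefix "1000110" already present; 0 new (none)
  "100011110" → prefix "100011" already present; 3 new (1, 1, 0)
  "10001011" → prefix "100010" already present; 2 new (1, 1)
  "111010101" → prefix "1110" already present; 5 new (1, 0, 1, 0, 1)
  "1000101011" → prefix "1000101" already present; 3 new (0, 1, 1)
  "11111001010" → prefix "111110" already present; 5 new (0, 1, 0, 1, 0)
  "10001010110" → prefix "1000101011" already present; 1 new (0)
  "11101001010" → prefix "111010" already present; 5 new (0, 1, 0, 1, 0)
  "1000111000" → prefix "1000111" already present; 3 new (0, 0, 0)
  "10001101010" → prefix "1000110" already present; 4 new (1, 0, 1, 0)
  "1111010" → prefix "1111" already present; 3 new (0, 1, 0)
  "111011001" → prefix "11101" already present; 4 new (1, 0, 0, 1)
Total nodes = 4 + 7 + 10 + 1 + 0 + 3 + 2 + 5 + 3 + 5 + 1 + 5 + 3 + 4 + 3 + 4 = 60

60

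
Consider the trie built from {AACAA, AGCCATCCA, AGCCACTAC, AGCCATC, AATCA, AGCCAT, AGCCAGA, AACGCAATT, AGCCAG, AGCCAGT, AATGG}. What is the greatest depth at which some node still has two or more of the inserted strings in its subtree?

Look for the deepest trie node that still has at least two words in its subtree.
e.g. "AGCCATC" and "AGCCATCCA" share the prefix "AGCCATC" of length 7; no pair shares a longer one.
Longest shared-prefix length: 7

7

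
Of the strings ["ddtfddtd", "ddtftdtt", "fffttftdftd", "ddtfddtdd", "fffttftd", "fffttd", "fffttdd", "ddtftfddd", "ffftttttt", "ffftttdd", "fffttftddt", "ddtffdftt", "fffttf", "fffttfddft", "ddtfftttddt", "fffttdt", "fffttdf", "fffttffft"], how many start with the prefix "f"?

Filter for entries beginning with "f":
Words under "f": fffttd, fffttdd, fffttdf, fffttdt, fffttf, fffttfddft, fffttffft, fffttftd, fffttftddt, fffttftdftd, ffftttdd, ffftttttt
Count: 12

12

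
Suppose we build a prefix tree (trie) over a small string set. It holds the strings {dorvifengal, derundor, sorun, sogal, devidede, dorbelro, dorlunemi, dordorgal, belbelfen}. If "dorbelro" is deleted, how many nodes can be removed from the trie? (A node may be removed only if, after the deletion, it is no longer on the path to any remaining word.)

5

After clearing the end-marker at "dorbelro", prune upward until reaching a node still needed by another word.
The suffix "belro" (5 nodes) is used only by "dorbelro"; the node for "dor" still has the child "v", so pruning stops there.
Nodes removed: 5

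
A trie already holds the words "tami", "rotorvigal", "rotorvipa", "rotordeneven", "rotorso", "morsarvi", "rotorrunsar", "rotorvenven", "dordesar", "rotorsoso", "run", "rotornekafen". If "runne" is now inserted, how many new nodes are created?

2

Walking "runne" from the root, the first 3 characters ("run") follow existing edges; "n" is the first miss.
New nodes needed: |"runne"| − 3 = 5 − 3 = 2.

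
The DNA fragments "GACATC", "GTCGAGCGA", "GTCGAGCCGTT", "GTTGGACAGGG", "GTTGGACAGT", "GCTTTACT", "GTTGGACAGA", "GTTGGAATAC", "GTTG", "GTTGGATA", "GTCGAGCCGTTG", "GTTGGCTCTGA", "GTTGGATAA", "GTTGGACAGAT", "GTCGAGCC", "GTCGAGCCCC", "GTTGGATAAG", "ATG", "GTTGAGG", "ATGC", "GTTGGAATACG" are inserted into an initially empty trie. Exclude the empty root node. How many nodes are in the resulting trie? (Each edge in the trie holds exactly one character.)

Trace insertions, counting only characters that open a new branch:
  "GACATC" → 6 new (G, A, C, A, T, C)
  "GTCGAGCGA" → prefix "G" already present; 8 new (T, C, G, A, G, C, G, A)
  "GTCGAGCCGTT" → prefix "GTCGAGC" already present; 4 new (C, G, T, T)
  "GTTGGACAGGG" → prefix "GT" already present; 9 new (T, G, G, A, C, A, G, G, G)
  "GTTGGACAGT" → prefix "GTTGGACAG" already present; 1 new (T)
  "GCTTTACT" → prefix "G" already present; 7 new (C, T, T, T, A, C, T)
  "GTTGGACAGA" → prefix "GTTGGACAG" already present; 1 new (A)
  "GTTGGAATAC" → prefix "GTTGGA" already present; 4 new (A, T, A, C)
  "GTTG" → prefix "GTTG" already present; 0 new (none)
  "GTTGGATA" → prefix "GTTGGA" already present; 2 new (T, A)
  "GTCGAGCCGTTG" → prefix "GTCGAGCCGTT" already present; 1 new (G)
  "GTTGGCTCTGA" → prefix "GTTGG" already present; 6 new (C, T, C, T, G, A)
  "GTTGGATAA" → prefix "GTTGGATA" already present; 1 new (A)
  "GTTGGACAGAT" → prefix "GTTGGACAGA" already present; 1 new (T)
  "GTCGAGCC" → prefix "GTCGAGCC" already present; 0 new (none)
  "GTCGAGCCCC" → prefix "GTCGAGCC" already present; 2 new (C, C)
  "GTTGGATAAG" → prefix "GTTGGATAA" already present; 1 new (G)
  "ATG" → 3 new (A, T, G)
  "GTTGAGG" → prefix "GTTG" already present; 3 new (A, G, G)
  "ATGC" → prefix "ATG" already present; 1 new (C)
  "GTTGGAATACG" → prefix "GTTGGAATAC" already present; 1 new (G)
Total nodes = 6 + 8 + 4 + 9 + 1 + 7 + 1 + 4 + 0 + 2 + 1 + 6 + 1 + 1 + 0 + 2 + 1 + 3 + 3 + 1 + 1 = 62

62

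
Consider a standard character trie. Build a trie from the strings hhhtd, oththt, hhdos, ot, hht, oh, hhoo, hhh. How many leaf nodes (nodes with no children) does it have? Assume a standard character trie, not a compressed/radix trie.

Leaves are exactly the stored words that no other stored word extends.
Those words: "hhdos", "hhhtd", "hhoo", "hht", "oh", "oththt"
Leaf count: 6

6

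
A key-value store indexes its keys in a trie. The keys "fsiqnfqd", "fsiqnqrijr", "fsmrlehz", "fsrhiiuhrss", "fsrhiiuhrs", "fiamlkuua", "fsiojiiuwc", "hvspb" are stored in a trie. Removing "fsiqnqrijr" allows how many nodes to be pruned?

5

Walk "fsiqnqrijr" from the leaf back toward the root, removing each node that no remaining word uses.
The suffix "qrijr" (5 nodes) is used only by "fsiqnqrijr"; the node for "fsiqn" still has the child "f", so pruning stops there.
Nodes removed: 5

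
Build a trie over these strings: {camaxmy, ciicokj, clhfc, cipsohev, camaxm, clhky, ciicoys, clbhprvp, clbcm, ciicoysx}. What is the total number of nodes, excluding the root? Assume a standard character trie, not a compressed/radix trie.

Insert word by word; a character creates a node only if that edge doesn't already exist:
  "camaxmy" → 7 new (c, a, m, a, x, m, y)
  "ciicokj" → prefix "c" already present; 6 new (i, i, c, o, k, j)
  "clhfc" → prefix "c" already present; 4 new (l, h, f, c)
  "cipsohev" → prefix "ci" already present; 6 new (p, s, o, h, e, v)
  "camaxm" → prefix "camaxm" already present; 0 new (none)
  "clhky" → prefix "clh" already present; 2 new (k, y)
  "ciicoys" → prefix "ciico" already present; 2 new (y, s)
  "clbhprvp" → prefix "cl" already present; 6 new (b, h, p, r, v, p)
  "clbcm" → prefix "clb" already present; 2 new (c, m)
  "ciicoysx" → prefix "ciicoys" already present; 1 new (x)
Total nodes = 7 + 6 + 4 + 6 + 0 + 2 + 2 + 6 + 2 + 1 = 36

36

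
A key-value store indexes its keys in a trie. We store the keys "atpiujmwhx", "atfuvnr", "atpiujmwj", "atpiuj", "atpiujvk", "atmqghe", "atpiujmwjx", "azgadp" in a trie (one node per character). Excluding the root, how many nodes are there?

Trie structure (* marks end of a word):
(root)
└─ a
   ├─ t
   │  ├─ f
   │  │  └─ u
   │  │     └─ v
   │  │        └─ n
   │  │           └─ r *
   │  ├─ m
   │  │  └─ q
   │  │     └─ g
   │  │        └─ h
   │  │           └─ e *
   │  └─ p
   │     └─ i
   │        └─ u
   │           └─ j *
   │              ├─ m
   │              │  └─ w
   │              │     ├─ h
   │              │     │  └─ x *
   │              │     └─ j *
   │              │        └─ x *
   │              └─ v
   │                 └─ k *
   └─ z
      └─ g
         └─ a
            └─ d
               └─ p *
Counting every labelled node above: 29.

29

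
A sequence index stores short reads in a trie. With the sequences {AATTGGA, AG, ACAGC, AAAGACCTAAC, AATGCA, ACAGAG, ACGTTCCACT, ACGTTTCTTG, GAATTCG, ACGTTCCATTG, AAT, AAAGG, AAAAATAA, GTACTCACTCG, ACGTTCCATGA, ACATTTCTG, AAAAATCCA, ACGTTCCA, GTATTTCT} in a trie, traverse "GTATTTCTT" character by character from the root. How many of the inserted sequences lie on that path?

1

Check each prefix of "GTATTTCTT" against the stored set — each match is an end-marker on the path.
Prefixes of the query that are stored words: "GTATTTCT"
Count: 1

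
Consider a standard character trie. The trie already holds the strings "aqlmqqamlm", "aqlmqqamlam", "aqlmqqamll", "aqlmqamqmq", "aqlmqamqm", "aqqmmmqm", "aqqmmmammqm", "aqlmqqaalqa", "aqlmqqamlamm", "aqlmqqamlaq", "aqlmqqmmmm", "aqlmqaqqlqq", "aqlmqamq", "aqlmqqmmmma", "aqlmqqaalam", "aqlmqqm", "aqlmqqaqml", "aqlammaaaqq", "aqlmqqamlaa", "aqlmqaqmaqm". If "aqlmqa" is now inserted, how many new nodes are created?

Every character of "aqlmqa" already lies on an existing path (it is a prefix of some stored word).
No new nodes are needed: 0.

0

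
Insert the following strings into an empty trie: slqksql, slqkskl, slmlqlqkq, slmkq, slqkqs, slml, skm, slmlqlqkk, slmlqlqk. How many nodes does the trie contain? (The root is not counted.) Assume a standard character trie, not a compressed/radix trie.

For each word, the new-node count is its length minus the longest prefix already in the trie:
  "slqksql" → 7 new (s, l, q, k, s, q, l)
  "slqkskl" → prefix "slqks" already present; 2 new (k, l)
  "slmlqlqkq" → prefix "sl" already present; 7 new (m, l, q, l, q, k, q)
  "slmkq" → prefix "slm" already present; 2 new (k, q)
  "slqkqs" → prefix "slqk" already present; 2 new (q, s)
  "slml" → prefix "slml" already present; 0 new (none)
  "skm" → prefix "s" already present; 2 new (k, m)
  "slmlqlqkk" → prefix "slmlqlqk" already present; 1 new (k)
  "slmlqlqk" → prefix "slmlqlqk" already present; 0 new (none)
Total nodes = 7 + 2 + 7 + 2 + 2 + 0 + 2 + 1 + 0 = 23

23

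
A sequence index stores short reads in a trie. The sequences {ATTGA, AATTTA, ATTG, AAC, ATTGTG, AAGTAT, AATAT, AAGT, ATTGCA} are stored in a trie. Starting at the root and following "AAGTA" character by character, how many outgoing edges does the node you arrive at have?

Follow the path "AAGTA" to its node, then look at its outgoing edges.
Characters that immediately follow "AAGTA" among the stored strings: {T}.
That node has 1 child edge.

1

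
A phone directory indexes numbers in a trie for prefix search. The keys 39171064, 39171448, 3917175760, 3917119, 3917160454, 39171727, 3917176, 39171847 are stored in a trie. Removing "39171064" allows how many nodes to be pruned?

After clearing the end-marker at "39171064", prune upward until reaching a node still needed by another word.
The suffix "064" (3 nodes) is used only by "39171064"; the node for "39171" still has the child "4", so pruning stops there.
Nodes removed: 3

3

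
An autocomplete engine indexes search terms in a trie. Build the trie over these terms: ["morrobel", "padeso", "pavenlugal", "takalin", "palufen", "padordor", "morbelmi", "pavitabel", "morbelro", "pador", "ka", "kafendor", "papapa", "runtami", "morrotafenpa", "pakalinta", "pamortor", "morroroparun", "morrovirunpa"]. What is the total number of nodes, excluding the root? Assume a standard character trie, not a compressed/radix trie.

105

Trace insertions, counting only characters that open a new branch:
  "morrobel" → 8 new (m, o, r, r, o, b, e, l)
  "padeso" → 6 new (p, a, d, e, s, o)
  "pavenlugal" → prefix "pa" already present; 8 new (v, e, n, l, u, g, a, l)
  "takalin" → 7 new (t, a, k, a, l, i, n)
  "palufen" → prefix "pa" already present; 5 new (l, u, f, e, n)
  "padordor" → prefix "pad" already present; 5 new (o, r, d, o, r)
  "morbelmi" → prefix "mor" already present; 5 new (b, e, l, m, i)
  "pavitabel" → prefix "pav" already present; 6 new (i, t, a, b, e, l)
  "morbelro" → prefix "morbel" already present; 2 new (r, o)
  "pador" → prefix "pador" already present; 0 new (none)
  "ka" → 2 new (k, a)
  "kafendor" → prefix "ka" already present; 6 new (f, e, n, d, o, r)
  "papapa" → prefix "pa" already present; 4 new (p, a, p, a)
  "runtami" → 7 new (r, u, n, t, a, m, i)
  "morrotafenpa" → prefix "morro" already present; 7 new (t, a, f, e, n, p, a)
  "pakalinta" → prefix "pa" already present; 7 new (k, a, l, i, n, t, a)
  "pamortor" → prefix "pa" already present; 6 new (m, o, r, t, o, r)
  "morroroparun" → prefix "morro" already present; 7 new (r, o, p, a, r, u, n)
  "morrovirunpa" → prefix "morro" already present; 7 new (v, i, r, u, n, p, a)
Total nodes = 8 + 6 + 8 + 7 + 5 + 5 + 5 + 6 + 2 + 0 + 2 + 6 + 4 + 7 + 7 + 7 + 6 + 7 + 7 = 105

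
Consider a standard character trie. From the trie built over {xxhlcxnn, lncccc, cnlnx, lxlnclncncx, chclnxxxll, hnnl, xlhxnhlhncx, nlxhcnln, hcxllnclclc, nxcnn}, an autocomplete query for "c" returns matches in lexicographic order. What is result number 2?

Filter for "c…" and sort: "chclnxxxll", "cnlnx"
Position 2: cnlnx

cnlnx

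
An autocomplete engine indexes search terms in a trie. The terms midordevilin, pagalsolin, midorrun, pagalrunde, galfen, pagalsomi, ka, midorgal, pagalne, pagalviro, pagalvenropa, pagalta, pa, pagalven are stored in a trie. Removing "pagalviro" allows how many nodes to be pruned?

Walk "pagalviro" from the leaf back toward the root, removing each node that no remaining word uses.
The suffix "iro" (3 nodes) is used only by "pagalviro"; the node for "pagalv" still has the child "e", so pruning stops there.
Nodes removed: 3

3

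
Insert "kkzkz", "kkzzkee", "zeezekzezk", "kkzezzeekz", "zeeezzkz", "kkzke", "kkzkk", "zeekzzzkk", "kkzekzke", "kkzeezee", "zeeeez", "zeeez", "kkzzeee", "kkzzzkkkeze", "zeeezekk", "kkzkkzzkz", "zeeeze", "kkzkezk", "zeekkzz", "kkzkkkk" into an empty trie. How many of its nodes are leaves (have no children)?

16

A leaf is a node with no children — equivalently, the end of a word that is not a proper prefix of any other stored word.
Those words: "kkzeezee", "kkzekzke", "kkzezzeekz", "kkzkezk", "kkzkkkk", "kkzkkzzkz", "kkzkz", "kkzzeee", "kkzzkee", "kkzzzkkkeze", "zeeeez", "zeeezekk", "zeeezzkz", "zeekkzz", "zeekzzzkk", "zeezekzezk"
Leaf count: 16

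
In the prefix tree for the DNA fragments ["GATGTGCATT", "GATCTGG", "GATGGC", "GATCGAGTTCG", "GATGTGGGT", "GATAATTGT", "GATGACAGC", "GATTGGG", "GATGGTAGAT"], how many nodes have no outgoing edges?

9

A leaf is a node with no children — equivalently, the end of a word that is not a proper prefix of any other stored word.
Those words: "GATAATTGT", "GATCGAGTTCG", "GATCTGG", "GATGACAGC", "GATGGC", "GATGGTAGAT", "GATGTGCATT", "GATGTGGGT", "GATTGGG"
Leaf count: 9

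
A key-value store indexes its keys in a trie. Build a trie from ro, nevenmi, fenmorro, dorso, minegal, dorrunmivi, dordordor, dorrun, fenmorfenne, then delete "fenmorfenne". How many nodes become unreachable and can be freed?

5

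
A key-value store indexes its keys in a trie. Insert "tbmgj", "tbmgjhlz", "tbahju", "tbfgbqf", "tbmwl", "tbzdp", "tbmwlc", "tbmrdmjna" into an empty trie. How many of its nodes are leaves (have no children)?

6

A leaf is a node with no children — equivalently, the end of a word that is not a proper prefix of any other stored word.
Those words: "tbahju", "tbfgbqf", "tbmgjhlz", "tbmrdmjna", "tbmwlc", "tbzdp"
Leaf count: 6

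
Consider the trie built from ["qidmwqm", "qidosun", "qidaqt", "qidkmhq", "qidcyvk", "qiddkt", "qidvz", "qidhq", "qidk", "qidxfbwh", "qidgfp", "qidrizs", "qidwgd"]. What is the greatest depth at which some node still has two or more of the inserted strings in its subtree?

4

Equivalently: take the maximum, over all pairs, of their longest common prefix length.
e.g. "qidk" and "qidkmhq" share the prefix "qidk" of length 4; no pair shares a longer one.
Longest shared-prefix length: 4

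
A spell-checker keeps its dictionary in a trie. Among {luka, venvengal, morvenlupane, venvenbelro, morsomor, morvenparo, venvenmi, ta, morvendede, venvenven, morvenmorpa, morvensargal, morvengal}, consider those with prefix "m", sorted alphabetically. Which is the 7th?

DFS of the "m" subtree visits, in order: "morsomor", "morvendede", "morvengal", "morvenlupane", "morvenmorpa", "morvenparo", "morvensargal"
The 7th is morvensargal.

morvensargal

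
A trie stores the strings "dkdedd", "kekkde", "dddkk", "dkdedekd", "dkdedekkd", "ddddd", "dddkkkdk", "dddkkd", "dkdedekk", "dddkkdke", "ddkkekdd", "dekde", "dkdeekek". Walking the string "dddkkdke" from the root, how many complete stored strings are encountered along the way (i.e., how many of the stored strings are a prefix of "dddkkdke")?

3

Check each prefix of "dddkkdke" against the stored set — each match is an end-marker on the path.
Prefixes of the query that are stored words: "dddkk", "dddkkd", "dddkkdke"
Count: 3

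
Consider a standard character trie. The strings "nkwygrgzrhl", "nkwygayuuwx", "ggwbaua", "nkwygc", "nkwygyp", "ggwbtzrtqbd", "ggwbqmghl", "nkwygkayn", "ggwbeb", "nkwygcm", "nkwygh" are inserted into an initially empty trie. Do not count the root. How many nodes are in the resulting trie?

47

Trace insertions, counting only characters that open a new branch:
  "nkwygrgzrhl" → 11 new (n, k, w, y, g, r, g, z, r, h, l)
  "nkwygayuuwx" → prefix "nkwyg" already present; 6 new (a, y, u, u, w, x)
  "ggwbaua" → 7 new (g, g, w, b, a, u, a)
  "nkwygc" → prefix "nkwyg" already present; 1 new (c)
  "nkwygyp" → prefix "nkwyg" already present; 2 new (y, p)
  "ggwbtzrtqbd" → prefix "ggwb" already present; 7 new (t, z, r, t, q, b, d)
  "ggwbqmghl" → prefix "ggwb" already present; 5 new (q, m, g, h, l)
  "nkwygkayn" → prefix "nkwyg" already present; 4 new (k, a, y, n)
  "ggwbeb" → prefix "ggwb" already present; 2 new (e, b)
  "nkwygcm" → prefix "nkwygc" already present; 1 new (m)
  "nkwygh" → prefix "nkwyg" already present; 1 new (h)
Total nodes = 11 + 6 + 7 + 1 + 2 + 7 + 5 + 4 + 2 + 1 + 1 = 47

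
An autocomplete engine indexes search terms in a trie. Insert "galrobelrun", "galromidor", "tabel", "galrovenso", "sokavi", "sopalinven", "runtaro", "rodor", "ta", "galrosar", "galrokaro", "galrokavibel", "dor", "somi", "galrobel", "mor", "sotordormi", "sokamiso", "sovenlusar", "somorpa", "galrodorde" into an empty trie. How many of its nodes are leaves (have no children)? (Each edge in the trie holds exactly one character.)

A leaf is a node with no children — equivalently, the end of a word that is not a proper prefix of any other stored word.
Those words: "dor", "galrobelrun", "galrodorde", "galrokaro", "galrokavibel", "galromidor", "galrosar", "galrovenso", "mor", "rodor", "runtaro", "sokamiso", "sokavi", "somi", "somorpa", "sopalinven", "sotordormi", "sovenlusar", "tabel"
Leaf count: 19

19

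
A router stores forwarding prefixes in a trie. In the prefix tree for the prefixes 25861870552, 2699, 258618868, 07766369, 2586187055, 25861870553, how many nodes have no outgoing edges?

5

A leaf is a node with no children — equivalently, the end of a word that is not a proper prefix of any other stored word.
Those words: "07766369", "25861870552", "25861870553", "258618868", "2699"
Leaf count: 5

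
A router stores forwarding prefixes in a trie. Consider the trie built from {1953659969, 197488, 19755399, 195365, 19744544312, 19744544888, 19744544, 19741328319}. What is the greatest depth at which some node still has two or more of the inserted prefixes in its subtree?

Equivalently: take the maximum, over all pairs, of their longest common prefix length.
"19744544" and "19744544312" agree on "19744544" (8 characters) before diverging; nothing deeper is shared.
Longest shared-prefix length: 8

8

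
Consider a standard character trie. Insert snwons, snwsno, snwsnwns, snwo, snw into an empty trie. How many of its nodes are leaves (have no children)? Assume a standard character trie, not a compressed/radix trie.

3

Leaves are exactly the stored words that no other stored word extends.
Those words: "snwons", "snwsno", "snwsnwns"
Leaf count: 3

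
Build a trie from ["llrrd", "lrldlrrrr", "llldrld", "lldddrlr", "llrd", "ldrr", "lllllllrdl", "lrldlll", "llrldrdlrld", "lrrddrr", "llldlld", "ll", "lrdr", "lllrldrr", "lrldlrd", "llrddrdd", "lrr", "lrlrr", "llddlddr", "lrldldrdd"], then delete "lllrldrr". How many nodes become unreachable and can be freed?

5

After clearing the end-marker at "lllrldrr", prune upward until reaching a node still needed by another word.
The suffix "rldrr" (5 nodes) is used only by "lllrldrr"; the node for "lll" still has the child "d", so pruning stops there.
Nodes removed: 5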